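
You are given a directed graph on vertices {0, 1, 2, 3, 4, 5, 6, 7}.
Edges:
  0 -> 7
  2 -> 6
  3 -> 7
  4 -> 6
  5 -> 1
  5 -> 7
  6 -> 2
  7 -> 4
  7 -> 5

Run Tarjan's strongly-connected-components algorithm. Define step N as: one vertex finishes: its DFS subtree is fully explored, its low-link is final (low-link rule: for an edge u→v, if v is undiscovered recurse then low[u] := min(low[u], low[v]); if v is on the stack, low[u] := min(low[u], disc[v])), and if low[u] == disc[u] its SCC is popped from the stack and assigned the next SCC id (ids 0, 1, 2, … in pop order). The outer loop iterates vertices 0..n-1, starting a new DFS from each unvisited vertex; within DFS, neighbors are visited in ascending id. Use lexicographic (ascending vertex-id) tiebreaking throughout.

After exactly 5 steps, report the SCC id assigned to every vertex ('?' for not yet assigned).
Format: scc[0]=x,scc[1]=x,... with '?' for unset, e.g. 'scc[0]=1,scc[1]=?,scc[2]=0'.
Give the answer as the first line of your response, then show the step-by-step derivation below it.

scc[0]=?,scc[1]=2,scc[2]=0,scc[3]=?,scc[4]=1,scc[5]=?,scc[6]=0,scc[7]=?

step 1: low=(low[0]=0,low[1]=?,low[2]=3,low[3]=?,low[4]=2,low[5]=?,low[6]=3,low[7]=1); scc=(scc[0]=?,scc[1]=?,scc[2]=?,scc[3]=?,scc[4]=?,scc[5]=?,scc[6]=?,scc[7]=?)
step 2: low=(low[0]=0,low[1]=?,low[2]=3,low[3]=?,low[4]=2,low[5]=?,low[6]=3,low[7]=1); scc=(scc[0]=?,scc[1]=?,scc[2]=0,scc[3]=?,scc[4]=?,scc[5]=?,scc[6]=0,scc[7]=?)
step 3: low=(low[0]=0,low[1]=?,low[2]=3,low[3]=?,low[4]=2,low[5]=?,low[6]=3,low[7]=1); scc=(scc[0]=?,scc[1]=?,scc[2]=0,scc[3]=?,scc[4]=1,scc[5]=?,scc[6]=0,scc[7]=?)
step 4: low=(low[0]=0,low[1]=6,low[2]=3,low[3]=?,low[4]=2,low[5]=5,low[6]=3,low[7]=1); scc=(scc[0]=?,scc[1]=2,scc[2]=0,scc[3]=?,scc[4]=1,scc[5]=?,scc[6]=0,scc[7]=?)
step 5: low=(low[0]=0,low[1]=6,low[2]=3,low[3]=?,low[4]=2,low[5]=1,low[6]=3,low[7]=1); scc=(scc[0]=?,scc[1]=2,scc[2]=0,scc[3]=?,scc[4]=1,scc[5]=?,scc[6]=0,scc[7]=?)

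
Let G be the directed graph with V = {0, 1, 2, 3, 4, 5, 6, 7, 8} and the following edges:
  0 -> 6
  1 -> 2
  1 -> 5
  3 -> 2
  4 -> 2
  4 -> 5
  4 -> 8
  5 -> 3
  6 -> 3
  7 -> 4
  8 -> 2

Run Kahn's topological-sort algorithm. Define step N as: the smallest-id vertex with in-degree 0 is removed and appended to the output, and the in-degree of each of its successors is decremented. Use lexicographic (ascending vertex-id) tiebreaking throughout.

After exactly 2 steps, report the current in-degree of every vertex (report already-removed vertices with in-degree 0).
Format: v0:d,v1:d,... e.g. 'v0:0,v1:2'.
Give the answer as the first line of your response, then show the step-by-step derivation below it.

v0:0,v1:0,v2:3,v3:2,v4:1,v5:1,v6:0,v7:0,v8:1

step 1: output 0; order=[0]; indeg=(0,0,4,2,1,2,0,0,1)
step 2: output 1; order=[0,1]; indeg=(0,0,3,2,1,1,0,0,1)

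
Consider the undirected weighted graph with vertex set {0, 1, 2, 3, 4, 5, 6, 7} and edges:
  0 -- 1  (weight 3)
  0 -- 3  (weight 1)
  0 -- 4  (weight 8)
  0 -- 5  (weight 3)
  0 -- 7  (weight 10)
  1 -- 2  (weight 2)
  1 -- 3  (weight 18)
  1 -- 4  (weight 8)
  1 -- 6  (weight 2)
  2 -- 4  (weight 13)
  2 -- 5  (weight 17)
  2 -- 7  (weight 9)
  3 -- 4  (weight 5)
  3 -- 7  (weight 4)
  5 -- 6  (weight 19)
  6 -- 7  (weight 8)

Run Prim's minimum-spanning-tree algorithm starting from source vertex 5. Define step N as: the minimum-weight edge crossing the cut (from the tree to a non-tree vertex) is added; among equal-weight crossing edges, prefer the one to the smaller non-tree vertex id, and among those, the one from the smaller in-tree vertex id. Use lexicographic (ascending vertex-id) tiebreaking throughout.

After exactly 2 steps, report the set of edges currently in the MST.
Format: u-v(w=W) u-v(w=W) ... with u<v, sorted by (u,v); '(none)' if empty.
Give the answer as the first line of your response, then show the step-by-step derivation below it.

0-3(w=1) 0-5(w=3)

step 1: add edge 0-5 (w=3); MST = {0-5(w=3)}
step 2: add edge 0-3 (w=1); MST = {0-3(w=1) 0-5(w=3)}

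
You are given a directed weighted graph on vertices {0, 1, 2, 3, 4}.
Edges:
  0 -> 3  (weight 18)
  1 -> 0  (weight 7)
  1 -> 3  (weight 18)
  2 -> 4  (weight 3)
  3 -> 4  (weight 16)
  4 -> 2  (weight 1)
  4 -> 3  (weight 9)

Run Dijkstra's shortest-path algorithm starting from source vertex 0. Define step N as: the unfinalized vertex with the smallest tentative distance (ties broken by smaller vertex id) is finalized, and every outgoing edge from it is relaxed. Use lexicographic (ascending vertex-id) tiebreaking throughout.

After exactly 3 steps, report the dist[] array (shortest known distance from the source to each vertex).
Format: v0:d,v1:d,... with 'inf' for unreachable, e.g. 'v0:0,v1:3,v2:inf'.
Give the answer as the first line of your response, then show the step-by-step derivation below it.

v0:0,v1:inf,v2:35,v3:18,v4:34

step 1: dist = v0:0,v1:inf,v2:inf,v3:18,v4:inf
step 2: dist = v0:0,v1:inf,v2:inf,v3:18,v4:34
step 3: dist = v0:0,v1:inf,v2:35,v3:18,v4:34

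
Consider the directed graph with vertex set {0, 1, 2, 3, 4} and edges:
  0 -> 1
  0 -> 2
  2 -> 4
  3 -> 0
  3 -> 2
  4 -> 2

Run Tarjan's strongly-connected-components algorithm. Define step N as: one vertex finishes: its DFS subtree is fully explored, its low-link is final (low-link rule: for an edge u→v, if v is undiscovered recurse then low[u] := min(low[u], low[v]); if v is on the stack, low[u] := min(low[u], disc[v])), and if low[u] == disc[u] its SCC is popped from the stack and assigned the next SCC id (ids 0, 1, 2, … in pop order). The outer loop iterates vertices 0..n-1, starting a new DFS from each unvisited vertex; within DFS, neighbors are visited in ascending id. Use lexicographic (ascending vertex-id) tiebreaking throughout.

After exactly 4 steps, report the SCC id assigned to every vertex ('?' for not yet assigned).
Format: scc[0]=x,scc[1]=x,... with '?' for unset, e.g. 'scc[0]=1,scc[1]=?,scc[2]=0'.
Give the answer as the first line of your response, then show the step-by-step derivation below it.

scc[0]=2,scc[1]=0,scc[2]=1,scc[3]=?,scc[4]=1

step 1: low=(low[0]=0,low[1]=1,low[2]=?,low[3]=?,low[4]=?); scc=(scc[0]=?,scc[1]=0,scc[2]=?,scc[3]=?,scc[4]=?)
step 2: low=(low[0]=0,low[1]=1,low[2]=2,low[3]=?,low[4]=2); scc=(scc[0]=?,scc[1]=0,scc[2]=?,scc[3]=?,scc[4]=?)
step 3: low=(low[0]=0,low[1]=1,low[2]=2,low[3]=?,low[4]=2); scc=(scc[0]=?,scc[1]=0,scc[2]=1,scc[3]=?,scc[4]=1)
step 4: low=(low[0]=0,low[1]=1,low[2]=2,low[3]=?,low[4]=2); scc=(scc[0]=2,scc[1]=0,scc[2]=1,scc[3]=?,scc[4]=1)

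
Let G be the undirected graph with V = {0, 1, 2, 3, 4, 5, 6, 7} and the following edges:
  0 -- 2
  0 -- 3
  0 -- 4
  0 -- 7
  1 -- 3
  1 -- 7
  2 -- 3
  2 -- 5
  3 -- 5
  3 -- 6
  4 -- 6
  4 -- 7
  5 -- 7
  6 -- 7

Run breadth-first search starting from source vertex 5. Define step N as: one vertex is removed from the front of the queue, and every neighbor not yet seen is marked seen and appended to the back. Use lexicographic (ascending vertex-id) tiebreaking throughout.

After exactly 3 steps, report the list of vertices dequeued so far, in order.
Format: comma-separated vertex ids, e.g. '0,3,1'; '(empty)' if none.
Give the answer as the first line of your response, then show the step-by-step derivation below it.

5,2,3

step 1: dequeue 5; queue=[2,3,7]; order=5
step 2: dequeue 2; queue=[3,7,0]; order=5,2
step 3: dequeue 3; queue=[7,0,1,6]; order=5,2,3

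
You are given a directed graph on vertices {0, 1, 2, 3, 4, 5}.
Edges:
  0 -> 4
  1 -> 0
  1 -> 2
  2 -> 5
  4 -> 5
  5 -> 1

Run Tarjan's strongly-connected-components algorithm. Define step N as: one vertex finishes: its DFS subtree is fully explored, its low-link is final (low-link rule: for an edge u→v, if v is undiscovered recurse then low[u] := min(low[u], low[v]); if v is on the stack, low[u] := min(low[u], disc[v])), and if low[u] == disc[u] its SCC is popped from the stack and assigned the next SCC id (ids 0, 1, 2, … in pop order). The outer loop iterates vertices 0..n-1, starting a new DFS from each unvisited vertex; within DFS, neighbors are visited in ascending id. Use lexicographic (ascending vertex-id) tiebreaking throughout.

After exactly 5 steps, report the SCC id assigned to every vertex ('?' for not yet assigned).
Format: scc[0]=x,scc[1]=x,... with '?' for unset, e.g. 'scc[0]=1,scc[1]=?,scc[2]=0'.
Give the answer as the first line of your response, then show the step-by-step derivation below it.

scc[0]=0,scc[1]=0,scc[2]=0,scc[3]=?,scc[4]=0,scc[5]=0

step 1: low=(low[0]=0,low[1]=0,low[2]=2,low[3]=?,low[4]=1,low[5]=2); scc=(scc[0]=?,scc[1]=?,scc[2]=?,scc[3]=?,scc[4]=?,scc[5]=?)
step 2: low=(low[0]=0,low[1]=0,low[2]=2,low[3]=?,low[4]=1,low[5]=2); scc=(scc[0]=?,scc[1]=?,scc[2]=?,scc[3]=?,scc[4]=?,scc[5]=?)
step 3: low=(low[0]=0,low[1]=0,low[2]=2,low[3]=?,low[4]=1,low[5]=0); scc=(scc[0]=?,scc[1]=?,scc[2]=?,scc[3]=?,scc[4]=?,scc[5]=?)
step 4: low=(low[0]=0,low[1]=0,low[2]=2,low[3]=?,low[4]=0,low[5]=0); scc=(scc[0]=?,scc[1]=?,scc[2]=?,scc[3]=?,scc[4]=?,scc[5]=?)
step 5: low=(low[0]=0,low[1]=0,low[2]=2,low[3]=?,low[4]=0,low[5]=0); scc=(scc[0]=0,scc[1]=0,scc[2]=0,scc[3]=?,scc[4]=0,scc[5]=0)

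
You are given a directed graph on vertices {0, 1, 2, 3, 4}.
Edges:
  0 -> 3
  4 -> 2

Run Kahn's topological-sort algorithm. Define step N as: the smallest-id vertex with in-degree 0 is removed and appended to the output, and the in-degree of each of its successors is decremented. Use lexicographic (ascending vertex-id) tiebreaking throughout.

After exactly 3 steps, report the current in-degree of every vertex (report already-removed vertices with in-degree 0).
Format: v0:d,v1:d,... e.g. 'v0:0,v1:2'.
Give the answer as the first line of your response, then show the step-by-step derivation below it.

v0:0,v1:0,v2:1,v3:0,v4:0

step 1: output 0; order=[0]; indeg=(0,0,1,0,0)
step 2: output 1; order=[0,1]; indeg=(0,0,1,0,0)
step 3: output 3; order=[0,1,3]; indeg=(0,0,1,0,0)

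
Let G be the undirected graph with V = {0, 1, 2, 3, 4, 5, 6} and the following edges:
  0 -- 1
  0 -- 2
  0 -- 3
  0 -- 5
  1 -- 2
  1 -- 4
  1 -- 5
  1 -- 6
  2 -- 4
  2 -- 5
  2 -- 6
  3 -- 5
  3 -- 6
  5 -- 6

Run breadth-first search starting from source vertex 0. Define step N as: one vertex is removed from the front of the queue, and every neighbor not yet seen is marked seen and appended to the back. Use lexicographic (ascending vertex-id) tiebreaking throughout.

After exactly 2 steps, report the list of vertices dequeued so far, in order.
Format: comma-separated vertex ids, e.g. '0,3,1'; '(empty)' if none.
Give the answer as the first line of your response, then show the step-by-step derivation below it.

0,1

step 1: dequeue 0; queue=[1,2,3,5]; order=0
step 2: dequeue 1; queue=[2,3,5,4,6]; order=0,1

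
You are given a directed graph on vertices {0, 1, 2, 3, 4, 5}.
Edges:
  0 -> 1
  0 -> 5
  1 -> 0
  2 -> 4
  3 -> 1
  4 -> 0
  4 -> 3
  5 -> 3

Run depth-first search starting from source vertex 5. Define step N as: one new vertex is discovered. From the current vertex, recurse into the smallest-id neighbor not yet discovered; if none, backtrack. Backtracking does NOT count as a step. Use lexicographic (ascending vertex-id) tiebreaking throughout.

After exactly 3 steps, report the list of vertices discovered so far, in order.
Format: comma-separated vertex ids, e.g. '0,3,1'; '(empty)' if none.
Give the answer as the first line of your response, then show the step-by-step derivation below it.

5,3,1

step 1: discover 5; path=5; order=5
step 2: discover 3; path=5>3; order=5,3
step 3: discover 1; path=5>3>1; order=5,3,1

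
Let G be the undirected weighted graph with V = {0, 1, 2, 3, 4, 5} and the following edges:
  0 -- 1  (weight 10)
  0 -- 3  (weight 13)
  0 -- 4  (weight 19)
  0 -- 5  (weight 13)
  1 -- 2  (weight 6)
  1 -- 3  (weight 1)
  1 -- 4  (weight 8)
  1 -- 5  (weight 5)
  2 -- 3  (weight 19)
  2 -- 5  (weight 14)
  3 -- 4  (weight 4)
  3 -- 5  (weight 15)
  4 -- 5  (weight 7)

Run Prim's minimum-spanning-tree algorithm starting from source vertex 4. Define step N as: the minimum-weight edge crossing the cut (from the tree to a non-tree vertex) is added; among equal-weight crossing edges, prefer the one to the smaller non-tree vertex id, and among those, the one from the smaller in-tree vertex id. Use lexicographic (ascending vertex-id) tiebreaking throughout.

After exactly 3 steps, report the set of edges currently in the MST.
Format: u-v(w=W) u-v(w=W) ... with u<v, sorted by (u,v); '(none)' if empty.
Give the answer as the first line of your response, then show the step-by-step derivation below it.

1-3(w=1) 1-5(w=5) 3-4(w=4)

step 1: add edge 3-4 (w=4); MST = {3-4(w=4)}
step 2: add edge 1-3 (w=1); MST = {1-3(w=1) 3-4(w=4)}
step 3: add edge 1-5 (w=5); MST = {1-3(w=1) 1-5(w=5) 3-4(w=4)}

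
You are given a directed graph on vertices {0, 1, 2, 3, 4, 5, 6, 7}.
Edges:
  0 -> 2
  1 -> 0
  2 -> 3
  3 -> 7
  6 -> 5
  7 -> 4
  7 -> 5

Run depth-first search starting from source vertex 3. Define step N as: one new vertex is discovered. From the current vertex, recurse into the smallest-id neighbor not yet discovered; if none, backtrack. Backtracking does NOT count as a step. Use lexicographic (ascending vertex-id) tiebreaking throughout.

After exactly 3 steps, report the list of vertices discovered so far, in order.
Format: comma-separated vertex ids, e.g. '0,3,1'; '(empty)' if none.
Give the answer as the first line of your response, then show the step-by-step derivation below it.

3,7,4

step 1: discover 3; path=3; order=3
step 2: discover 7; path=3>7; order=3,7
step 3: discover 4; path=3>7>4; order=3,7,4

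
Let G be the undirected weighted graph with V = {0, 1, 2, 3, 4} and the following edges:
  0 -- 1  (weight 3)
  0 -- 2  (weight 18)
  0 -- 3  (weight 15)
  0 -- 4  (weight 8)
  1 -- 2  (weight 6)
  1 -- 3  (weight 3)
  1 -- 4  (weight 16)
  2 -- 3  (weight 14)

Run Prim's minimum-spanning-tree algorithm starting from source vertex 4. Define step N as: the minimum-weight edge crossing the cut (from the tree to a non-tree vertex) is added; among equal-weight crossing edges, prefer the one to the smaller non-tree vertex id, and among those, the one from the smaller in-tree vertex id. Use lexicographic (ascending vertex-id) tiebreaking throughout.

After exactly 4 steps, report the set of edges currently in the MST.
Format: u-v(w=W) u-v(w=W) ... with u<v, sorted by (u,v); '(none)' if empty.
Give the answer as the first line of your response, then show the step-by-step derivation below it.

0-1(w=3) 0-4(w=8) 1-2(w=6) 1-3(w=3)

step 1: add edge 0-4 (w=8); MST = {0-4(w=8)}
step 2: add edge 0-1 (w=3); MST = {0-1(w=3) 0-4(w=8)}
step 3: add edge 1-3 (w=3); MST = {0-1(w=3) 0-4(w=8) 1-3(w=3)}
step 4: add edge 1-2 (w=6); MST = {0-1(w=3) 0-4(w=8) 1-2(w=6) 1-3(w=3)}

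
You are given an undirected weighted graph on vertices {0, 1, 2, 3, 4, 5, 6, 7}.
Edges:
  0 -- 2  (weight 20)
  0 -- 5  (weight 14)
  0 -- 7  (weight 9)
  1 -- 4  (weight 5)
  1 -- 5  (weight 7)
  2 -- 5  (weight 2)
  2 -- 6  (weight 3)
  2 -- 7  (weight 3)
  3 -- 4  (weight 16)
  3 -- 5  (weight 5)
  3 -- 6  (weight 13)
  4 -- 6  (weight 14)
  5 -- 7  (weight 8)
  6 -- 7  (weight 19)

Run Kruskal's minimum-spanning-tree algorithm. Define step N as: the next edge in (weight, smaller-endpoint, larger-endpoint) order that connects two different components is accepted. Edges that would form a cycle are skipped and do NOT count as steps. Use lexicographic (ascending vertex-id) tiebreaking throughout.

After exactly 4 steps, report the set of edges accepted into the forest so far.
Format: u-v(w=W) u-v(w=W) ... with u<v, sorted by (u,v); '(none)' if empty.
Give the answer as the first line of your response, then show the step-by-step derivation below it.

1-4(w=5) 2-5(w=2) 2-6(w=3) 2-7(w=3)

step 1: add edge 2-5 (w=2); MST = {2-5(w=2)}
step 2: add edge 2-6 (w=3); MST = {2-5(w=2) 2-6(w=3)}
step 3: add edge 2-7 (w=3); MST = {2-5(w=2) 2-6(w=3) 2-7(w=3)}
step 4: add edge 1-4 (w=5); MST = {1-4(w=5) 2-5(w=2) 2-6(w=3) 2-7(w=3)}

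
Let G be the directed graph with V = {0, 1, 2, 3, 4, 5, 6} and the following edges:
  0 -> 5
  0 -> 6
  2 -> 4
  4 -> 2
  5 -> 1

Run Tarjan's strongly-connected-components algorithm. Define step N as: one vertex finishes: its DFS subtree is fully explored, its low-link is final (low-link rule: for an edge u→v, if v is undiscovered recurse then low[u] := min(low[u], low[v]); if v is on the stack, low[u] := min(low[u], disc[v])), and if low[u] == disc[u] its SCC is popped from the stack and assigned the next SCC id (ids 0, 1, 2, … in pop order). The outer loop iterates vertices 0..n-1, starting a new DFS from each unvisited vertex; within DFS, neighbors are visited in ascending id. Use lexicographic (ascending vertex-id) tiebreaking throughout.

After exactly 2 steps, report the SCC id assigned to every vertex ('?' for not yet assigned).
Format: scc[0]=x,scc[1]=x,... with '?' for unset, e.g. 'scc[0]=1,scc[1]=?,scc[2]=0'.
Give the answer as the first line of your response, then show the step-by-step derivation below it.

scc[0]=?,scc[1]=0,scc[2]=?,scc[3]=?,scc[4]=?,scc[5]=1,scc[6]=?

step 1: low=(low[0]=0,low[1]=2,low[2]=?,low[3]=?,low[4]=?,low[5]=1,low[6]=?); scc=(scc[0]=?,scc[1]=0,scc[2]=?,scc[3]=?,scc[4]=?,scc[5]=?,scc[6]=?)
step 2: low=(low[0]=0,low[1]=2,low[2]=?,low[3]=?,low[4]=?,low[5]=1,low[6]=?); scc=(scc[0]=?,scc[1]=0,scc[2]=?,scc[3]=?,scc[4]=?,scc[5]=1,scc[6]=?)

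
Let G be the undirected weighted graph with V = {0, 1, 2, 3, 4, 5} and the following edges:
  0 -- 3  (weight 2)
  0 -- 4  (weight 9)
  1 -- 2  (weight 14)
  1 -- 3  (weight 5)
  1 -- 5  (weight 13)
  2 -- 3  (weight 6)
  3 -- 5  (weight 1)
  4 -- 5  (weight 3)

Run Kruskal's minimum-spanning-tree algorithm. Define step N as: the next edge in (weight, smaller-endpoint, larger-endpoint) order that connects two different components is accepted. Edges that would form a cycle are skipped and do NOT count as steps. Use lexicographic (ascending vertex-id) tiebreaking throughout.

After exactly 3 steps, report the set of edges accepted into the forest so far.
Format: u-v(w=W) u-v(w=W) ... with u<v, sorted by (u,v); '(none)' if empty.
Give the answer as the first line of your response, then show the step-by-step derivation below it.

0-3(w=2) 3-5(w=1) 4-5(w=3)

step 1: add edge 3-5 (w=1); MST = {3-5(w=1)}
step 2: add edge 0-3 (w=2); MST = {0-3(w=2) 3-5(w=1)}
step 3: add edge 4-5 (w=3); MST = {0-3(w=2) 3-5(w=1) 4-5(w=3)}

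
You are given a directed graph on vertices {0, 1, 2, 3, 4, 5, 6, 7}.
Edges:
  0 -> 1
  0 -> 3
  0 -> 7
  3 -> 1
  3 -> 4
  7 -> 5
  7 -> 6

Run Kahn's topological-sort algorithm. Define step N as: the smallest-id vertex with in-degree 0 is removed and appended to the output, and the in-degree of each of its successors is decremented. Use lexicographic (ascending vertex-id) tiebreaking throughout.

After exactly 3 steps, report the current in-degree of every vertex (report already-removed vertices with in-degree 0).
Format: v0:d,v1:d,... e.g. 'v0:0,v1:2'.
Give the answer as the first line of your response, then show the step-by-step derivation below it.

v0:0,v1:0,v2:0,v3:0,v4:0,v5:1,v6:1,v7:0

step 1: output 0; order=[0]; indeg=(0,1,0,0,1,1,1,0)
step 2: output 2; order=[0,2]; indeg=(0,1,0,0,1,1,1,0)
step 3: output 3; order=[0,2,3]; indeg=(0,0,0,0,0,1,1,0)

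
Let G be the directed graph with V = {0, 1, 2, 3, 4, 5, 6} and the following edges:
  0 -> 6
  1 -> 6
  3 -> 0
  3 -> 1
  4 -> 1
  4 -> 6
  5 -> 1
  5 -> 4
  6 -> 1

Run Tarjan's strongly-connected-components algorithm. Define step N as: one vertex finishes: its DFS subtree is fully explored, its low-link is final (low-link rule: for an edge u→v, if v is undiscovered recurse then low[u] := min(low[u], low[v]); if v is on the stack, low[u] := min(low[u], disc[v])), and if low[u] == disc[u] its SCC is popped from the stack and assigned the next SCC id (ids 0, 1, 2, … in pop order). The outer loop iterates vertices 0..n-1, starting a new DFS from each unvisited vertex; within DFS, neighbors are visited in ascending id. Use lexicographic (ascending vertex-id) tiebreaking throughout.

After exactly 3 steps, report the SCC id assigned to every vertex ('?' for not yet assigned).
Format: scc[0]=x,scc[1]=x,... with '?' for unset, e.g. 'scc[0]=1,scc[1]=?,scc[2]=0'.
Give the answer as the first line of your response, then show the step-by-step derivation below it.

scc[0]=1,scc[1]=0,scc[2]=?,scc[3]=?,scc[4]=?,scc[5]=?,scc[6]=0

step 1: low=(low[0]=0,low[1]=1,low[2]=?,low[3]=?,low[4]=?,low[5]=?,low[6]=1); scc=(scc[0]=?,scc[1]=?,scc[2]=?,scc[3]=?,scc[4]=?,scc[5]=?,scc[6]=?)
step 2: low=(low[0]=0,low[1]=1,low[2]=?,low[3]=?,low[4]=?,low[5]=?,low[6]=1); scc=(scc[0]=?,scc[1]=0,scc[2]=?,scc[3]=?,scc[4]=?,scc[5]=?,scc[6]=0)
step 3: low=(low[0]=0,low[1]=1,low[2]=?,low[3]=?,low[4]=?,low[5]=?,low[6]=1); scc=(scc[0]=1,scc[1]=0,scc[2]=?,scc[3]=?,scc[4]=?,scc[5]=?,scc[6]=0)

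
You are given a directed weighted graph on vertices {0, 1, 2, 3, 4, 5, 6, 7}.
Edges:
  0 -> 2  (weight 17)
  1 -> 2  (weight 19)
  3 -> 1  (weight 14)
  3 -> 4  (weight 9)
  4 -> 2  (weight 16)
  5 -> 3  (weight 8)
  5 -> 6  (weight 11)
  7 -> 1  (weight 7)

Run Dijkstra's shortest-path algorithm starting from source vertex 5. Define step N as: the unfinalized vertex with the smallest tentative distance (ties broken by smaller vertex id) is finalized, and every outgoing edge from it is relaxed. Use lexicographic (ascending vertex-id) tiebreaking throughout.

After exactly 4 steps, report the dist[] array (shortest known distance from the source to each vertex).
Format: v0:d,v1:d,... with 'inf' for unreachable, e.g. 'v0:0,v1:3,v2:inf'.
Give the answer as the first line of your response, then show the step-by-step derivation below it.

v0:inf,v1:22,v2:33,v3:8,v4:17,v5:0,v6:11,v7:inf

step 1: dist = v0:inf,v1:inf,v2:inf,v3:8,v4:inf,v5:0,v6:11,v7:inf
step 2: dist = v0:inf,v1:22,v2:inf,v3:8,v4:17,v5:0,v6:11,v7:inf
step 3: dist = v0:inf,v1:22,v2:inf,v3:8,v4:17,v5:0,v6:11,v7:inf
step 4: dist = v0:inf,v1:22,v2:33,v3:8,v4:17,v5:0,v6:11,v7:inf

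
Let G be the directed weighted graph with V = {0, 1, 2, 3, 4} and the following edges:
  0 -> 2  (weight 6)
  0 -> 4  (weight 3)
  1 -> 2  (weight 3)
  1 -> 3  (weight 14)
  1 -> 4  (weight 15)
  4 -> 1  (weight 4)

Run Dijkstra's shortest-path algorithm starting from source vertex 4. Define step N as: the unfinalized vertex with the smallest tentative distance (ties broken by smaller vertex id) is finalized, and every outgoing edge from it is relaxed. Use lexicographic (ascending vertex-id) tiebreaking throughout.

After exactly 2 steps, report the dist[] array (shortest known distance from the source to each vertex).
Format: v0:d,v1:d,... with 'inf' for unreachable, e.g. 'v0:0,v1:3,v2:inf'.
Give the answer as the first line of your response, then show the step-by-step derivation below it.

v0:inf,v1:4,v2:7,v3:18,v4:0

step 1: dist = v0:inf,v1:4,v2:inf,v3:inf,v4:0
step 2: dist = v0:inf,v1:4,v2:7,v3:18,v4:0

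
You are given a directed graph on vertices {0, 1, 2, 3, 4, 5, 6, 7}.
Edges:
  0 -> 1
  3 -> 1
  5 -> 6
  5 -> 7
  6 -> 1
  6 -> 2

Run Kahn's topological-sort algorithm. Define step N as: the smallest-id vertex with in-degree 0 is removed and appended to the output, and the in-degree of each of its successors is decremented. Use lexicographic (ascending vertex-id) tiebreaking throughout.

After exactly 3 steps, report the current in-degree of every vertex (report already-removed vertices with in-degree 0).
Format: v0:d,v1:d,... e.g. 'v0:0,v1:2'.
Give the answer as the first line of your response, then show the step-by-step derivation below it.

v0:0,v1:1,v2:1,v3:0,v4:0,v5:0,v6:1,v7:1

step 1: output 0; order=[0]; indeg=(0,2,1,0,0,0,1,1)
step 2: output 3; order=[0,3]; indeg=(0,1,1,0,0,0,1,1)
step 3: output 4; order=[0,3,4]; indeg=(0,1,1,0,0,0,1,1)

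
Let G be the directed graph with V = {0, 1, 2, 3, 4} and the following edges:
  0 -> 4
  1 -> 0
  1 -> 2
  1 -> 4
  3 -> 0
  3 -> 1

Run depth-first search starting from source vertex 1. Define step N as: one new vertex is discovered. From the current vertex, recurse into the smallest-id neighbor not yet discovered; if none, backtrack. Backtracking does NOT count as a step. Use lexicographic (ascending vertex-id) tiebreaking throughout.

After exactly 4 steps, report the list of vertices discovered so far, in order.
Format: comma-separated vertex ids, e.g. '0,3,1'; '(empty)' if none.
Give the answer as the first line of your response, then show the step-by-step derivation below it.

1,0,4,2

step 1: discover 1; path=1; order=1
step 2: discover 0; path=1>0; order=1,0
step 3: discover 4; path=1>0>4; order=1,0,4
step 4: discover 2; path=1>2; order=1,0,4,2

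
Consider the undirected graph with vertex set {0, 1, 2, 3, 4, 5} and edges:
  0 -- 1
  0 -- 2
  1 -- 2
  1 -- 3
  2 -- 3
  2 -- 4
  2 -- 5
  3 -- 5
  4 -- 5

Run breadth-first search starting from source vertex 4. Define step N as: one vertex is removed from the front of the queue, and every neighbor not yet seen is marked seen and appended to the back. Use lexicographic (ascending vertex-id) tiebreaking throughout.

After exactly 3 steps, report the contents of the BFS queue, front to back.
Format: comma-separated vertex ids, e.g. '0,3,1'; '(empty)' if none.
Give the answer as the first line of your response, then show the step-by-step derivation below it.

0,1,3

step 1: dequeue 4; queue=[2,5]; order=4
step 2: dequeue 2; queue=[5,0,1,3]; order=4,2
step 3: dequeue 5; queue=[0,1,3]; order=4,2,5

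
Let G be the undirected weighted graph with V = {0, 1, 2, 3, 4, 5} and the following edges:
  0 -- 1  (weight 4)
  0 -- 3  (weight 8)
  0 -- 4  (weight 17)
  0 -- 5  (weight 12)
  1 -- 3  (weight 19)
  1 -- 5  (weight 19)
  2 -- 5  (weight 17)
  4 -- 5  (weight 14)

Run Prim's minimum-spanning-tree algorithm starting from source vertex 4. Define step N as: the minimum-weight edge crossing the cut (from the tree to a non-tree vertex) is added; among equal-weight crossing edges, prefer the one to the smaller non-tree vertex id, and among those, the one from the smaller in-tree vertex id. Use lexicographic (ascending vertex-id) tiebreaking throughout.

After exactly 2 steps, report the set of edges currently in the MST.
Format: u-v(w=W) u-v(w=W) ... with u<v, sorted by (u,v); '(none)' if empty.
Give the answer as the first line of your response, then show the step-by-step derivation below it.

0-5(w=12) 4-5(w=14)

step 1: add edge 4-5 (w=14); MST = {4-5(w=14)}
step 2: add edge 0-5 (w=12); MST = {0-5(w=12) 4-5(w=14)}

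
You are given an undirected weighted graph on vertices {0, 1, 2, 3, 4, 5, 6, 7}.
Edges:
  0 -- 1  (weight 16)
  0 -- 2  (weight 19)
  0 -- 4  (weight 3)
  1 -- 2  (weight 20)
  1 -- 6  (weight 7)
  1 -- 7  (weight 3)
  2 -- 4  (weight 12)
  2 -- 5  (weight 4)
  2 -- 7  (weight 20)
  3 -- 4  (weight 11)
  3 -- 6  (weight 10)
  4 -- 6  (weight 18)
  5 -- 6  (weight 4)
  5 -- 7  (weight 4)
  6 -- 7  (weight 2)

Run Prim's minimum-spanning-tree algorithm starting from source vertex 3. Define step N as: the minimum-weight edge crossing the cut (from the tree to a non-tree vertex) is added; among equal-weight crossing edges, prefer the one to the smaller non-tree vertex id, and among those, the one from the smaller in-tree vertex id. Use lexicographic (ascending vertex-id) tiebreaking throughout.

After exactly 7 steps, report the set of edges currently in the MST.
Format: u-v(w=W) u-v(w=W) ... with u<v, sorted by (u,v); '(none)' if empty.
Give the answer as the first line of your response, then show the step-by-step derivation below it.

0-4(w=3) 1-7(w=3) 2-5(w=4) 3-4(w=11) 3-6(w=10) 5-6(w=4) 6-7(w=2)

step 1: add edge 3-6 (w=10); MST = {3-6(w=10)}
step 2: add edge 6-7 (w=2); MST = {3-6(w=10) 6-7(w=2)}
step 3: add edge 1-7 (w=3); MST = {1-7(w=3) 3-6(w=10) 6-7(w=2)}
step 4: add edge 5-6 (w=4); MST = {1-7(w=3) 3-6(w=10) 5-6(w=4) 6-7(w=2)}
step 5: add edge 2-5 (w=4); MST = {1-7(w=3) 2-5(w=4) 3-6(w=10) 5-6(w=4) 6-7(w=2)}
step 6: add edge 3-4 (w=11); MST = {1-7(w=3) 2-5(w=4) 3-4(w=11) 3-6(w=10) 5-6(w=4) 6-7(w=2)}
step 7: add edge 0-4 (w=3); MST = {0-4(w=3) 1-7(w=3) 2-5(w=4) 3-4(w=11) 3-6(w=10) 5-6(w=4) 6-7(w=2)}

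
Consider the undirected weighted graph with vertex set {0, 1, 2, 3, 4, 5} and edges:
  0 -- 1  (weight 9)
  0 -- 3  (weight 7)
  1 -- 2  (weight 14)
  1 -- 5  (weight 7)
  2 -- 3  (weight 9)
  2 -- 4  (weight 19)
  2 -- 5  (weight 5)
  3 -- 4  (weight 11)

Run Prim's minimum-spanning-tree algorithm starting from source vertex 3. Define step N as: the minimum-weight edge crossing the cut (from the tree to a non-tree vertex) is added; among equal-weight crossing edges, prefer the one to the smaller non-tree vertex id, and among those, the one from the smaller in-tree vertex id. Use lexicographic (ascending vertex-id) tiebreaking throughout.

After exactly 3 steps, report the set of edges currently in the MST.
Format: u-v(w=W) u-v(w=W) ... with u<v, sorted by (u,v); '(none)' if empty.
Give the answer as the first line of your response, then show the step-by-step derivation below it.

0-1(w=9) 0-3(w=7) 1-5(w=7)

step 1: add edge 0-3 (w=7); MST = {0-3(w=7)}
step 2: add edge 0-1 (w=9); MST = {0-1(w=9) 0-3(w=7)}
step 3: add edge 1-5 (w=7); MST = {0-1(w=9) 0-3(w=7) 1-5(w=7)}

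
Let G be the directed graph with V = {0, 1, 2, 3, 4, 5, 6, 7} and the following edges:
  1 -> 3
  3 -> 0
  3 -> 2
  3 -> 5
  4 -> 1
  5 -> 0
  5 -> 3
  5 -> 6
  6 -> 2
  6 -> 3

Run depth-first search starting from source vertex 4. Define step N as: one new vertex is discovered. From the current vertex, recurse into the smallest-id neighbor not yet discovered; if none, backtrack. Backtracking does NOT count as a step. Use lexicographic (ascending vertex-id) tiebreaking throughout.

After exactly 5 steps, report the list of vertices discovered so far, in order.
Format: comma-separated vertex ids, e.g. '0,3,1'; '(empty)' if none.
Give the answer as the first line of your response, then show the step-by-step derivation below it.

4,1,3,0,2

step 1: discover 4; path=4; order=4
step 2: discover 1; path=4>1; order=4,1
step 3: discover 3; path=4>1>3; order=4,1,3
step 4: discover 0; path=4>1>3>0; order=4,1,3,0
step 5: discover 2; path=4>1>3>2; order=4,1,3,0,2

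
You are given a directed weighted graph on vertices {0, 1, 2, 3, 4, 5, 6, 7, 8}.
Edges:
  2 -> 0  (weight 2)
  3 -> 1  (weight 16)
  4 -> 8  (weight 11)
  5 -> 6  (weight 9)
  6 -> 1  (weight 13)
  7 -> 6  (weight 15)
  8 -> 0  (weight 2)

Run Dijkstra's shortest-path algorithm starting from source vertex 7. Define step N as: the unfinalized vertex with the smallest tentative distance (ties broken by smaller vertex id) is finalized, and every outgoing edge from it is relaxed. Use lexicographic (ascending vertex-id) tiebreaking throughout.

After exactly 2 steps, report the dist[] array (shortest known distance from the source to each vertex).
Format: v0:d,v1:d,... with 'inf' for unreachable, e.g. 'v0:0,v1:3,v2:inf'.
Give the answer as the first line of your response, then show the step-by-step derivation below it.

v0:inf,v1:28,v2:inf,v3:inf,v4:inf,v5:inf,v6:15,v7:0,v8:inf

step 1: dist = v0:inf,v1:inf,v2:inf,v3:inf,v4:inf,v5:inf,v6:15,v7:0,v8:inf
step 2: dist = v0:inf,v1:28,v2:inf,v3:inf,v4:inf,v5:inf,v6:15,v7:0,v8:inf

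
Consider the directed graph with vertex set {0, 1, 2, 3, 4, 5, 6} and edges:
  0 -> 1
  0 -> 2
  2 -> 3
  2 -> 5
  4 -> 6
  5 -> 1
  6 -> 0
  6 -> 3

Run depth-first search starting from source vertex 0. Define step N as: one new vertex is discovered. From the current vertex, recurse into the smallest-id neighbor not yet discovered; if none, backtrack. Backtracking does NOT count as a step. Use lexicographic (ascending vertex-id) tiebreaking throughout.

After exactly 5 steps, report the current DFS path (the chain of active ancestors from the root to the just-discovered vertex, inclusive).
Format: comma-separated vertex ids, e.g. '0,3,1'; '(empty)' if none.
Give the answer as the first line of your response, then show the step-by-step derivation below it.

0,2,5

step 1: discover 0; path=0; order=0
step 2: discover 1; path=0>1; order=0,1
step 3: discover 2; path=0>2; order=0,1,2
step 4: discover 3; path=0>2>3; order=0,1,2,3
step 5: discover 5; path=0>2>5; order=0,1,2,3,5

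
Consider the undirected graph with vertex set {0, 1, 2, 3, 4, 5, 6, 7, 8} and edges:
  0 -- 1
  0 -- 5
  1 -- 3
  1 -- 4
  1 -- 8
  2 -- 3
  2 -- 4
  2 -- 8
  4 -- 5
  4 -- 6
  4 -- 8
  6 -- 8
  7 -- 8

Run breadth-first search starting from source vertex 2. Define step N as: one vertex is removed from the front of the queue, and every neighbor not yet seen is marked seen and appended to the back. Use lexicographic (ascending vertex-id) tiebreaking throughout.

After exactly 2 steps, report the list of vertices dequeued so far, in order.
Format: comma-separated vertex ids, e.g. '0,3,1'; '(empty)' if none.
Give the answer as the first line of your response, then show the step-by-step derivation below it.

2,3

step 1: dequeue 2; queue=[3,4,8]; order=2
step 2: dequeue 3; queue=[4,8,1]; order=2,3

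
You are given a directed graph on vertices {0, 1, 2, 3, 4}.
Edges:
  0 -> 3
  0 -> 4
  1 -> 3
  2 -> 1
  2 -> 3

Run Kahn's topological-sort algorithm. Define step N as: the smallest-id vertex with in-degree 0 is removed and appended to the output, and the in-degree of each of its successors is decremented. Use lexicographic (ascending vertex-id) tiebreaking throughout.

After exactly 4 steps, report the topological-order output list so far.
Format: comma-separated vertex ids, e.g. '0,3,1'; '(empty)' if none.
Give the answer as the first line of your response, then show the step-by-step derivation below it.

0,2,1,3

step 1: output 0; order=[0]; indeg=(0,1,0,2,0)
step 2: output 2; order=[0,2]; indeg=(0,0,0,1,0)
step 3: output 1; order=[0,2,1]; indeg=(0,0,0,0,0)
step 4: output 3; order=[0,2,1,3]; indeg=(0,0,0,0,0)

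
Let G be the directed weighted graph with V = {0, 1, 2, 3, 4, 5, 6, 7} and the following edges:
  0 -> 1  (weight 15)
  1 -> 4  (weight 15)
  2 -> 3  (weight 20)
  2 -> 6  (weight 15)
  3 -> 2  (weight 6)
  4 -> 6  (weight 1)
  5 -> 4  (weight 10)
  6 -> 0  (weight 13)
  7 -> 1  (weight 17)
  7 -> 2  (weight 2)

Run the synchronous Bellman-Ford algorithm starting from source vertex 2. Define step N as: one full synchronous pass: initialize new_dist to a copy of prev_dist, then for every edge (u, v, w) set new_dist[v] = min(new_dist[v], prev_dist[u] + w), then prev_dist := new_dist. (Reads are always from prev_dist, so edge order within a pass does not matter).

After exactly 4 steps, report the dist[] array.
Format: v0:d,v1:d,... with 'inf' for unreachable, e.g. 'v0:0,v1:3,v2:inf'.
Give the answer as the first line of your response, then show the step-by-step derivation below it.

v0:28,v1:43,v2:0,v3:20,v4:58,v5:inf,v6:15,v7:inf

step 1: dist = v0:inf,v1:inf,v2:0,v3:20,v4:inf,v5:inf,v6:15,v7:inf
step 2: dist = v0:28,v1:inf,v2:0,v3:20,v4:inf,v5:inf,v6:15,v7:inf
step 3: dist = v0:28,v1:43,v2:0,v3:20,v4:inf,v5:inf,v6:15,v7:inf
step 4: dist = v0:28,v1:43,v2:0,v3:20,v4:58,v5:inf,v6:15,v7:inf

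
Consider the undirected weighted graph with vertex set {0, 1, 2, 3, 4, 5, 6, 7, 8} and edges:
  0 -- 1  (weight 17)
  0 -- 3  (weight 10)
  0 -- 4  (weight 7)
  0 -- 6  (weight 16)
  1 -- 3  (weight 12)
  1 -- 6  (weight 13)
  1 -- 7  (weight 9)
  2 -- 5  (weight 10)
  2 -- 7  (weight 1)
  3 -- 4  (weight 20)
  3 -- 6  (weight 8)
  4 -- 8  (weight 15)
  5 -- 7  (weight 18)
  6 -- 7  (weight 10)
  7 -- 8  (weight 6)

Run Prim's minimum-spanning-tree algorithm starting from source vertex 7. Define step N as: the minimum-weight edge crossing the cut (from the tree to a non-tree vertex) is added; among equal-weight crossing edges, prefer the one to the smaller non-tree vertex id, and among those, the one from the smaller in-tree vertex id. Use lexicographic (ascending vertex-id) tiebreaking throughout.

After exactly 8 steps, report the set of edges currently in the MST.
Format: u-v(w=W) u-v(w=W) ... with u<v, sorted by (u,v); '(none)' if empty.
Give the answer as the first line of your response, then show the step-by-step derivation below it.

0-3(w=10) 0-4(w=7) 1-7(w=9) 2-5(w=10) 2-7(w=1) 3-6(w=8) 6-7(w=10) 7-8(w=6)

step 1: add edge 2-7 (w=1); MST = {2-7(w=1)}
step 2: add edge 7-8 (w=6); MST = {2-7(w=1) 7-8(w=6)}
step 3: add edge 1-7 (w=9); MST = {1-7(w=9) 2-7(w=1) 7-8(w=6)}
step 4: add edge 2-5 (w=10); MST = {1-7(w=9) 2-5(w=10) 2-7(w=1) 7-8(w=6)}
step 5: add edge 6-7 (w=10); MST = {1-7(w=9) 2-5(w=10) 2-7(w=1) 6-7(w=10) 7-8(w=6)}
step 6: add edge 3-6 (w=8); MST = {1-7(w=9) 2-5(w=10) 2-7(w=1) 3-6(w=8) 6-7(w=10) 7-8(w=6)}
step 7: add edge 0-3 (w=10); MST = {0-3(w=10) 1-7(w=9) 2-5(w=10) 2-7(w=1) 3-6(w=8) 6-7(w=10) 7-8(w=6)}
step 8: add edge 0-4 (w=7); MST = {0-3(w=10) 0-4(w=7) 1-7(w=9) 2-5(w=10) 2-7(w=1) 3-6(w=8) 6-7(w=10) 7-8(w=6)}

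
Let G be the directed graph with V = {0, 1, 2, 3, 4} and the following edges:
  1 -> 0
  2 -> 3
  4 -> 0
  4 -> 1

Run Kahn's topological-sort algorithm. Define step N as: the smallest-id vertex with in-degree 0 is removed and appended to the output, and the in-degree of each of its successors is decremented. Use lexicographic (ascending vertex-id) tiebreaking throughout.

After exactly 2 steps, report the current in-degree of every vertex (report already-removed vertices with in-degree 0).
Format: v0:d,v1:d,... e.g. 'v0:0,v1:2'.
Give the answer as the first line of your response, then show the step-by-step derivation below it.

v0:2,v1:1,v2:0,v3:0,v4:0

step 1: output 2; order=[2]; indeg=(2,1,0,0,0)
step 2: output 3; order=[2,3]; indeg=(2,1,0,0,0)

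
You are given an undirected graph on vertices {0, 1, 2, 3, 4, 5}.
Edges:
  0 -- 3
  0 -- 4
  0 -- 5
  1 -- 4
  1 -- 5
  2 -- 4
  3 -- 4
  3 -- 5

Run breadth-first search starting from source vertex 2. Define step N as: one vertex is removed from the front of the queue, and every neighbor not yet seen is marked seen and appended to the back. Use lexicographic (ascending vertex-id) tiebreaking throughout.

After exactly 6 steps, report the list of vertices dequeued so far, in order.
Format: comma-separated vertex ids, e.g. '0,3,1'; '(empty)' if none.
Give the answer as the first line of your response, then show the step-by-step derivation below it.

2,4,0,1,3,5

step 1: dequeue 2; queue=[4]; order=2
step 2: dequeue 4; queue=[0,1,3]; order=2,4
step 3: dequeue 0; queue=[1,3,5]; order=2,4,0
step 4: dequeue 1; queue=[3,5]; order=2,4,0,1
step 5: dequeue 3; queue=[5]; order=2,4,0,1,3
step 6: dequeue 5; queue=[(empty)]; order=2,4,0,1,3,5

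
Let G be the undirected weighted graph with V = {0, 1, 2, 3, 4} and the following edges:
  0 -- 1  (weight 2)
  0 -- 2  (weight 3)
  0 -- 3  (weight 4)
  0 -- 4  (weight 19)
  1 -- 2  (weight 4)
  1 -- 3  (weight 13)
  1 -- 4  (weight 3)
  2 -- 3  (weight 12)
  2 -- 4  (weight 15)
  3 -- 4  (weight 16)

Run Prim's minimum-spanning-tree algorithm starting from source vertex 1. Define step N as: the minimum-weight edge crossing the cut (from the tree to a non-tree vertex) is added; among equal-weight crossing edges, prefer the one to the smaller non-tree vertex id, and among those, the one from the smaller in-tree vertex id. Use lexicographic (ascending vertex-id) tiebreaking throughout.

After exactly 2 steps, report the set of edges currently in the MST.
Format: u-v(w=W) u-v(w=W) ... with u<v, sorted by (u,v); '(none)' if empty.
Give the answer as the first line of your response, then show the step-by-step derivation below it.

0-1(w=2) 0-2(w=3)

step 1: add edge 0-1 (w=2); MST = {0-1(w=2)}
step 2: add edge 0-2 (w=3); MST = {0-1(w=2) 0-2(w=3)}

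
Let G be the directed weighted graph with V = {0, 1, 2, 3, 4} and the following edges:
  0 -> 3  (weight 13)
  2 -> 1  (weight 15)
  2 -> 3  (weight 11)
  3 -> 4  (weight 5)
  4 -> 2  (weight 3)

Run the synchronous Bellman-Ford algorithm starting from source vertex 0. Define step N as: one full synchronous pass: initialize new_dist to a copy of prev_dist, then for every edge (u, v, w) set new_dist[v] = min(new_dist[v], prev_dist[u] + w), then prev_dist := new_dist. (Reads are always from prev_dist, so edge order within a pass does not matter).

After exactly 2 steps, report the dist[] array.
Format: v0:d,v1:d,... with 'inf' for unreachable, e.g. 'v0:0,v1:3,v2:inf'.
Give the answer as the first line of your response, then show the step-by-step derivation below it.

v0:0,v1:inf,v2:inf,v3:13,v4:18

step 1: dist = v0:0,v1:inf,v2:inf,v3:13,v4:inf
step 2: dist = v0:0,v1:inf,v2:inf,v3:13,v4:18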